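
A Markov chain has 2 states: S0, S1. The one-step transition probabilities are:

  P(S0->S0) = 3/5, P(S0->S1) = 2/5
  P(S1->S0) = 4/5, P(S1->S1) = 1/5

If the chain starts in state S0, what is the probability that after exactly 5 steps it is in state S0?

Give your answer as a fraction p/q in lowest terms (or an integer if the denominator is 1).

Answer: 2083/3125

Derivation:
Computing P^5 by repeated multiplication:
P^1 =
  S0: [3/5, 2/5]
  S1: [4/5, 1/5]
P^2 =
  S0: [17/25, 8/25]
  S1: [16/25, 9/25]
P^3 =
  S0: [83/125, 42/125]
  S1: [84/125, 41/125]
P^4 =
  S0: [417/625, 208/625]
  S1: [416/625, 209/625]
P^5 =
  S0: [2083/3125, 1042/3125]
  S1: [2084/3125, 1041/3125]

(P^5)[S0 -> S0] = 2083/3125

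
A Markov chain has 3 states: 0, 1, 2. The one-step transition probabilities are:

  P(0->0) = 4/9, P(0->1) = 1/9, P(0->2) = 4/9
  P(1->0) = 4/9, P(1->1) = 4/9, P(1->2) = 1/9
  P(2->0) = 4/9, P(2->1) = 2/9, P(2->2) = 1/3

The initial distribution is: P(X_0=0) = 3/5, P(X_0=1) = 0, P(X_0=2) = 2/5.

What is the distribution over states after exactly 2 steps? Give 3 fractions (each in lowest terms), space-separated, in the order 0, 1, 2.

Answer: 4/9 28/135 47/135

Derivation:
Propagating the distribution step by step (d_{t+1} = d_t * P):
d_0 = (0=3/5, 1=0, 2=2/5)
  d_1[0] = 3/5*4/9 + 0*4/9 + 2/5*4/9 = 4/9
  d_1[1] = 3/5*1/9 + 0*4/9 + 2/5*2/9 = 7/45
  d_1[2] = 3/5*4/9 + 0*1/9 + 2/5*1/3 = 2/5
d_1 = (0=4/9, 1=7/45, 2=2/5)
  d_2[0] = 4/9*4/9 + 7/45*4/9 + 2/5*4/9 = 4/9
  d_2[1] = 4/9*1/9 + 7/45*4/9 + 2/5*2/9 = 28/135
  d_2[2] = 4/9*4/9 + 7/45*1/9 + 2/5*1/3 = 47/135
d_2 = (0=4/9, 1=28/135, 2=47/135)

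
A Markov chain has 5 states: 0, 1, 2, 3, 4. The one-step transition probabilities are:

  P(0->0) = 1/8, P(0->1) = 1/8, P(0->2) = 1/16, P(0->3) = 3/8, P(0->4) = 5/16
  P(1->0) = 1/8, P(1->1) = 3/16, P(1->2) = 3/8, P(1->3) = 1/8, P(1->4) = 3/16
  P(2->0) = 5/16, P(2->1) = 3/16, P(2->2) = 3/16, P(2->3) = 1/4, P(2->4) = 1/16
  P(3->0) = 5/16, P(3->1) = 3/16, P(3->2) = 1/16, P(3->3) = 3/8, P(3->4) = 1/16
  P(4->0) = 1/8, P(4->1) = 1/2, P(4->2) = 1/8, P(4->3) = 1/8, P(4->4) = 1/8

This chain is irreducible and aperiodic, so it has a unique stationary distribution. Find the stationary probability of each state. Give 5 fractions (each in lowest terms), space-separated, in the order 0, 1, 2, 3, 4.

Answer: 934/4571 1014/4571 5165/31997 8373/31997 689/4571

Derivation:
The stationary distribution satisfies pi = pi * P, i.e.:
  pi_0 = 1/8*pi_0 + 1/8*pi_1 + 5/16*pi_2 + 5/16*pi_3 + 1/8*pi_4
  pi_1 = 1/8*pi_0 + 3/16*pi_1 + 3/16*pi_2 + 3/16*pi_3 + 1/2*pi_4
  pi_2 = 1/16*pi_0 + 3/8*pi_1 + 3/16*pi_2 + 1/16*pi_3 + 1/8*pi_4
  pi_3 = 3/8*pi_0 + 1/8*pi_1 + 1/4*pi_2 + 3/8*pi_3 + 1/8*pi_4
  pi_4 = 5/16*pi_0 + 3/16*pi_1 + 1/16*pi_2 + 1/16*pi_3 + 1/8*pi_4
with normalization: pi_0 + pi_1 + pi_2 + pi_3 + pi_4 = 1.

Using the first 4 balance equations plus normalization, the linear system A*pi = b is:
  [-7/8, 1/8, 5/16, 5/16, 1/8] . pi = 0
  [1/8, -13/16, 3/16, 3/16, 1/2] . pi = 0
  [1/16, 3/8, -13/16, 1/16, 1/8] . pi = 0
  [3/8, 1/8, 1/4, -5/8, 1/8] . pi = 0
  [1, 1, 1, 1, 1] . pi = 1

Solving yields:
  pi_0 = 934/4571
  pi_1 = 1014/4571
  pi_2 = 5165/31997
  pi_3 = 8373/31997
  pi_4 = 689/4571

Verification (pi * P):
  934/4571*1/8 + 1014/4571*1/8 + 5165/31997*5/16 + 8373/31997*5/16 + 689/4571*1/8 = 934/4571 = pi_0  (ok)
  934/4571*1/8 + 1014/4571*3/16 + 5165/31997*3/16 + 8373/31997*3/16 + 689/4571*1/2 = 1014/4571 = pi_1  (ok)
  934/4571*1/16 + 1014/4571*3/8 + 5165/31997*3/16 + 8373/31997*1/16 + 689/4571*1/8 = 5165/31997 = pi_2  (ok)
  934/4571*3/8 + 1014/4571*1/8 + 5165/31997*1/4 + 8373/31997*3/8 + 689/4571*1/8 = 8373/31997 = pi_3  (ok)
  934/4571*5/16 + 1014/4571*3/16 + 5165/31997*1/16 + 8373/31997*1/16 + 689/4571*1/8 = 689/4571 = pi_4  (ok)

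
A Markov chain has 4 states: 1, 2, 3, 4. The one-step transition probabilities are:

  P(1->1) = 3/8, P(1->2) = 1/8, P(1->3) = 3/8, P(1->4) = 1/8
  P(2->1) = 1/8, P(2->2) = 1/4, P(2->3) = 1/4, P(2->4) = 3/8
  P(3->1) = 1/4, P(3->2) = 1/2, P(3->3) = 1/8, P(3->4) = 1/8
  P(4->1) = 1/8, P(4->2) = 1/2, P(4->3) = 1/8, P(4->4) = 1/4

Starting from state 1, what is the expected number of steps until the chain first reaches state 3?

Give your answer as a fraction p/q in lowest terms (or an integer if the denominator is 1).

Answer: 344/101

Derivation:
Let h_i = expected steps to first reach 3 from state i.
Boundary: h_3 = 0.
First-step equations for the other states:
  h_1 = 1 + 3/8*h_1 + 1/8*h_2 + 3/8*h_3 + 1/8*h_4
  h_2 = 1 + 1/8*h_1 + 1/4*h_2 + 1/4*h_3 + 3/8*h_4
  h_4 = 1 + 1/8*h_1 + 1/2*h_2 + 1/8*h_3 + 1/4*h_4

Substituting h_3 = 0 and rearranging gives the linear system (I - Q) h = 1:
  [5/8, -1/8, -1/8] . (h_1, h_2, h_4) = 1
  [-1/8, 3/4, -3/8] . (h_1, h_2, h_4) = 1
  [-1/8, -1/2, 3/4] . (h_1, h_2, h_4) = 1

Solving yields:
  h_1 = 344/101
  h_2 = 432/101
  h_4 = 480/101

Starting state is 1, so the expected hitting time is h_1 = 344/101.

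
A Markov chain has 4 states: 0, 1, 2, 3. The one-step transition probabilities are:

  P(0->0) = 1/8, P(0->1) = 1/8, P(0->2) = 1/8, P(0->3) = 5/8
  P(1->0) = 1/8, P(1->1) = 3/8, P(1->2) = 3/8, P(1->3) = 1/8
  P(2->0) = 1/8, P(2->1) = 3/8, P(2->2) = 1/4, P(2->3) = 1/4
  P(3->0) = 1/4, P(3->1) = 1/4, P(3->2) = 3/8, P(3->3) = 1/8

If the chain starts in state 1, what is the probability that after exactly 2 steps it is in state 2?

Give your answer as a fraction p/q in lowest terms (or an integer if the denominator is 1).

Computing P^2 by repeated multiplication:
P^1 =
  0: [1/8, 1/8, 1/8, 5/8]
  1: [1/8, 3/8, 3/8, 1/8]
  2: [1/8, 3/8, 1/4, 1/4]
  3: [1/4, 1/4, 3/8, 1/8]
P^2 =
  0: [13/64, 17/64, 21/64, 13/64]
  1: [9/64, 21/64, 19/64, 15/64]
  2: [5/32, 5/16, 5/16, 7/32]
  3: [9/64, 19/64, 17/64, 19/64]

(P^2)[1 -> 2] = 19/64

Answer: 19/64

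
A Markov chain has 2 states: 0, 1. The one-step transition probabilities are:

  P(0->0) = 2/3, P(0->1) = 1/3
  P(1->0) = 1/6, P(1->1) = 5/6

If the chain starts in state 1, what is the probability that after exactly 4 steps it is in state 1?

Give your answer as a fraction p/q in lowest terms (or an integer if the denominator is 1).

Computing P^4 by repeated multiplication:
P^1 =
  0: [2/3, 1/3]
  1: [1/6, 5/6]
P^2 =
  0: [1/2, 1/2]
  1: [1/4, 3/4]
P^3 =
  0: [5/12, 7/12]
  1: [7/24, 17/24]
P^4 =
  0: [3/8, 5/8]
  1: [5/16, 11/16]

(P^4)[1 -> 1] = 11/16

Answer: 11/16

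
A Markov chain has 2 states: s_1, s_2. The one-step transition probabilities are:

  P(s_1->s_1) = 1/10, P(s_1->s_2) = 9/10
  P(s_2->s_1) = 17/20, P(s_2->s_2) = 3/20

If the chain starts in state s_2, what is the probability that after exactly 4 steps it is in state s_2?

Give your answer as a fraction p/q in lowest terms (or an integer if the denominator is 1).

Computing P^4 by repeated multiplication:
P^1 =
  s_1: [1/10, 9/10]
  s_2: [17/20, 3/20]
P^2 =
  s_1: [31/40, 9/40]
  s_2: [17/80, 63/80]
P^3 =
  s_1: [43/160, 117/160]
  s_2: [221/320, 99/320]
P^4 =
  s_1: [83/128, 45/128]
  s_2: [85/256, 171/256]

(P^4)[s_2 -> s_2] = 171/256

Answer: 171/256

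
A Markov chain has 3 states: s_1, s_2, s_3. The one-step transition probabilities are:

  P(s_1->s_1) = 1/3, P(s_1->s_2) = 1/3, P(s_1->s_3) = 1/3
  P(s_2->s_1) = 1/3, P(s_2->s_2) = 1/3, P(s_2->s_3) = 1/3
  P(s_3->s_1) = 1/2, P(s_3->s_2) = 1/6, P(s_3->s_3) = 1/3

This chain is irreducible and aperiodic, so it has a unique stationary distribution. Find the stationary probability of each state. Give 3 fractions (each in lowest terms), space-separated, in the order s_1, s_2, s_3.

The stationary distribution satisfies pi = pi * P, i.e.:
  pi_s_1 = 1/3*pi_s_1 + 1/3*pi_s_2 + 1/2*pi_s_3
  pi_s_2 = 1/3*pi_s_1 + 1/3*pi_s_2 + 1/6*pi_s_3
  pi_s_3 = 1/3*pi_s_1 + 1/3*pi_s_2 + 1/3*pi_s_3
with normalization: pi_s_1 + pi_s_2 + pi_s_3 = 1.

Using the first 2 balance equations plus normalization, the linear system A*pi = b is:
  [-2/3, 1/3, 1/2] . pi = 0
  [1/3, -2/3, 1/6] . pi = 0
  [1, 1, 1] . pi = 1

Solving yields:
  pi_s_1 = 7/18
  pi_s_2 = 5/18
  pi_s_3 = 1/3

Verification (pi * P):
  7/18*1/3 + 5/18*1/3 + 1/3*1/2 = 7/18 = pi_s_1  (ok)
  7/18*1/3 + 5/18*1/3 + 1/3*1/6 = 5/18 = pi_s_2  (ok)
  7/18*1/3 + 5/18*1/3 + 1/3*1/3 = 1/3 = pi_s_3  (ok)

Answer: 7/18 5/18 1/3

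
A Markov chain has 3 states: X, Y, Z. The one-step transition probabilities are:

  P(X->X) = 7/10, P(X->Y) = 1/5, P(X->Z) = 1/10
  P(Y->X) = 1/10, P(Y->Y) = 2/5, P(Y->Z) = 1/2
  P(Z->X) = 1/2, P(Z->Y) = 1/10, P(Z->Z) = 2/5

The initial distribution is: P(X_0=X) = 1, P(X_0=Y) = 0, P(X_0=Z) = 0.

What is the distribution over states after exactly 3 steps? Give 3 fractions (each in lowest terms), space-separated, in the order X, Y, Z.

Propagating the distribution step by step (d_{t+1} = d_t * P):
d_0 = (X=1, Y=0, Z=0)
  d_1[X] = 1*7/10 + 0*1/10 + 0*1/2 = 7/10
  d_1[Y] = 1*1/5 + 0*2/5 + 0*1/10 = 1/5
  d_1[Z] = 1*1/10 + 0*1/2 + 0*2/5 = 1/10
d_1 = (X=7/10, Y=1/5, Z=1/10)
  d_2[X] = 7/10*7/10 + 1/5*1/10 + 1/10*1/2 = 14/25
  d_2[Y] = 7/10*1/5 + 1/5*2/5 + 1/10*1/10 = 23/100
  d_2[Z] = 7/10*1/10 + 1/5*1/2 + 1/10*2/5 = 21/100
d_2 = (X=14/25, Y=23/100, Z=21/100)
  d_3[X] = 14/25*7/10 + 23/100*1/10 + 21/100*1/2 = 13/25
  d_3[Y] = 14/25*1/5 + 23/100*2/5 + 21/100*1/10 = 9/40
  d_3[Z] = 14/25*1/10 + 23/100*1/2 + 21/100*2/5 = 51/200
d_3 = (X=13/25, Y=9/40, Z=51/200)

Answer: 13/25 9/40 51/200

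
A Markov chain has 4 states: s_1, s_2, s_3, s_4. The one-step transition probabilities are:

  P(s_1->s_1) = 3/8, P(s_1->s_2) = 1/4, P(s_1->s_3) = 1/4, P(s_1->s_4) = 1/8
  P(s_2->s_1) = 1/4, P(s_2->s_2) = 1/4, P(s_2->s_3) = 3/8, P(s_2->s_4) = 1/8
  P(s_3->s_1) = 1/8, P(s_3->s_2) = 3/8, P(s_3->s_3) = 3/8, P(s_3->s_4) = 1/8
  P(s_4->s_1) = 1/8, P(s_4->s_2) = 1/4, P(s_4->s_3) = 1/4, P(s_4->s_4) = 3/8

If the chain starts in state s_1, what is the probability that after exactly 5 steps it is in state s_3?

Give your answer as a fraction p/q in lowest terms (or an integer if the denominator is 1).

Answer: 335/1024

Derivation:
Computing P^5 by repeated multiplication:
P^1 =
  s_1: [3/8, 1/4, 1/4, 1/8]
  s_2: [1/4, 1/4, 3/8, 1/8]
  s_3: [1/8, 3/8, 3/8, 1/8]
  s_4: [1/8, 1/4, 1/4, 3/8]
P^2 =
  s_1: [1/4, 9/32, 5/16, 5/32]
  s_2: [7/32, 19/64, 21/64, 5/32]
  s_3: [13/64, 19/64, 11/32, 5/32]
  s_4: [3/16, 9/32, 5/16, 7/32]
P^3 =
  s_1: [57/256, 37/128, 83/256, 21/128]
  s_2: [111/512, 149/512, 21/64, 21/128]
  s_3: [109/512, 75/256, 169/512, 21/128]
  s_4: [53/256, 37/128, 83/256, 23/128]
P^4 =
  s_1: [111/512, 595/2048, 669/2048, 85/512]
  s_2: [883/4096, 149/512, 1341/4096, 85/512]
  s_3: [55/256, 1193/4096, 1343/4096, 85/512]
  s_4: [109/512, 595/2048, 669/2048, 87/512]
P^5 =
  s_1: [3531/16384, 4765/16384, 335/1024, 341/2048]
  s_2: [3527/16384, 9533/32768, 10725/32768, 341/2048]
  s_3: [7049/32768, 9535/32768, 1341/4096, 341/2048]
  s_4: [3515/16384, 4765/16384, 335/1024, 343/2048]

(P^5)[s_1 -> s_3] = 335/1024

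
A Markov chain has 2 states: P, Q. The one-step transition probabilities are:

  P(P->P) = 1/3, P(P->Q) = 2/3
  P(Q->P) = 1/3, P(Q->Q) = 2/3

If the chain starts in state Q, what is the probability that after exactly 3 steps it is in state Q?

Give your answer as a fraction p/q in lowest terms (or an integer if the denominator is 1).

Answer: 2/3

Derivation:
Computing P^3 by repeated multiplication:
P^1 =
  P: [1/3, 2/3]
  Q: [1/3, 2/3]
P^2 =
  P: [1/3, 2/3]
  Q: [1/3, 2/3]
P^3 =
  P: [1/3, 2/3]
  Q: [1/3, 2/3]

(P^3)[Q -> Q] = 2/3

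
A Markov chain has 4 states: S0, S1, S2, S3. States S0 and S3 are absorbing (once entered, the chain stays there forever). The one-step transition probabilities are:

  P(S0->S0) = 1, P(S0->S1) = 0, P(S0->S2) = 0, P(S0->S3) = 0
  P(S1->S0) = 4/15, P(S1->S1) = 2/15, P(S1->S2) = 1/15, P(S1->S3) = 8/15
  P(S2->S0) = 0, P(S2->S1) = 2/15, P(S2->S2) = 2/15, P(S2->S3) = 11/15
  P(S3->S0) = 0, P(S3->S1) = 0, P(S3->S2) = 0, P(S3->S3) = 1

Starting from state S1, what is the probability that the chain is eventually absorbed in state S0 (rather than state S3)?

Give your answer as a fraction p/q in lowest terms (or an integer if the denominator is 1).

Let a_i = P(absorbed in S0 | start in state i).
Boundary conditions: a_S0 = 1, a_S3 = 0.
For each transient state i, a_i = sum_j P(i->j) * a_j:
  a_S1 = 4/15*a_S0 + 2/15*a_S1 + 1/15*a_S2 + 8/15*a_S3
  a_S2 = 0*a_S0 + 2/15*a_S1 + 2/15*a_S2 + 11/15*a_S3

Substituting a_S0 = 1 and a_S3 = 0, rearrange to (I - Q) a = r where r[i] = P(i -> S0):
  [13/15, -1/15] . (a_S1, a_S2) = 4/15
  [-2/15, 13/15] . (a_S1, a_S2) = 0

Solving yields:
  a_S1 = 52/167
  a_S2 = 8/167

Starting state is S1, so the absorption probability is a_S1 = 52/167.

Answer: 52/167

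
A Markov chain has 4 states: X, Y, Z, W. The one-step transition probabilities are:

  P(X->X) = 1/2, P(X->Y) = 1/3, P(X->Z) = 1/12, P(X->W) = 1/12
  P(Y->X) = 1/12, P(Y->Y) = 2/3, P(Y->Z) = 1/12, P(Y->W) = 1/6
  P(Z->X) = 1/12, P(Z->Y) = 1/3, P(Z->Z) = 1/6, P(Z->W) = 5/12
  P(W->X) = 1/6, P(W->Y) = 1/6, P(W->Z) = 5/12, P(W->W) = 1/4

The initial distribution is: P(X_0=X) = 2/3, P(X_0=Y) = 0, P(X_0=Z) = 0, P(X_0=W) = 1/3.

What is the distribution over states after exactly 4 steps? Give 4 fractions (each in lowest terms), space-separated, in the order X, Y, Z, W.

Propagating the distribution step by step (d_{t+1} = d_t * P):
d_0 = (X=2/3, Y=0, Z=0, W=1/3)
  d_1[X] = 2/3*1/2 + 0*1/12 + 0*1/12 + 1/3*1/6 = 7/18
  d_1[Y] = 2/3*1/3 + 0*2/3 + 0*1/3 + 1/3*1/6 = 5/18
  d_1[Z] = 2/3*1/12 + 0*1/12 + 0*1/6 + 1/3*5/12 = 7/36
  d_1[W] = 2/3*1/12 + 0*1/6 + 0*5/12 + 1/3*1/4 = 5/36
d_1 = (X=7/18, Y=5/18, Z=7/36, W=5/36)
  d_2[X] = 7/18*1/2 + 5/18*1/12 + 7/36*1/12 + 5/36*1/6 = 37/144
  d_2[Y] = 7/18*1/3 + 5/18*2/3 + 7/36*1/3 + 5/36*1/6 = 29/72
  d_2[Z] = 7/18*1/12 + 5/18*1/12 + 7/36*1/6 + 5/36*5/12 = 7/48
  d_2[W] = 7/18*1/12 + 5/18*1/6 + 7/36*5/12 + 5/36*1/4 = 7/36
d_2 = (X=37/144, Y=29/72, Z=7/48, W=7/36)
  d_3[X] = 37/144*1/2 + 29/72*1/12 + 7/48*1/12 + 7/36*1/6 = 119/576
  d_3[Y] = 37/144*1/3 + 29/72*2/3 + 7/48*1/3 + 7/36*1/6 = 47/108
  d_3[Z] = 37/144*1/12 + 29/72*1/12 + 7/48*1/6 + 7/36*5/12 = 277/1728
  d_3[W] = 37/144*1/12 + 29/72*1/6 + 7/48*5/12 + 7/36*1/4 = 19/96
d_3 = (X=119/576, Y=47/108, Z=277/1728, W=19/96)
  d_4[X] = 119/576*1/2 + 47/108*1/12 + 277/1728*1/12 + 19/96*1/6 = 1285/6912
  d_4[Y] = 119/576*1/3 + 47/108*2/3 + 277/1728*1/3 + 19/96*1/6 = 2309/5184
  d_4[Z] = 119/576*1/12 + 47/108*1/12 + 277/1728*1/6 + 19/96*5/12 = 3373/20736
  d_4[W] = 119/576*1/12 + 47/108*1/6 + 277/1728*5/12 + 19/96*1/4 = 89/432
d_4 = (X=1285/6912, Y=2309/5184, Z=3373/20736, W=89/432)

Answer: 1285/6912 2309/5184 3373/20736 89/432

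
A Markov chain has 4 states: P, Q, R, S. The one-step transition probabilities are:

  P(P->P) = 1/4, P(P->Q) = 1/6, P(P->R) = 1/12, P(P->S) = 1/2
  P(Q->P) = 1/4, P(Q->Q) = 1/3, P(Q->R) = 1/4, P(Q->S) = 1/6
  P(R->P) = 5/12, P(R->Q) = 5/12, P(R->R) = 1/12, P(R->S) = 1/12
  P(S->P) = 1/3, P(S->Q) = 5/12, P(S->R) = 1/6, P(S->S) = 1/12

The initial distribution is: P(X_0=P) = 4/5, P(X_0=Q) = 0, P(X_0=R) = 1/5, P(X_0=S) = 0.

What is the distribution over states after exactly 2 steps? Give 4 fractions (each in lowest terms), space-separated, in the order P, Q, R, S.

Propagating the distribution step by step (d_{t+1} = d_t * P):
d_0 = (P=4/5, Q=0, R=1/5, S=0)
  d_1[P] = 4/5*1/4 + 0*1/4 + 1/5*5/12 + 0*1/3 = 17/60
  d_1[Q] = 4/5*1/6 + 0*1/3 + 1/5*5/12 + 0*5/12 = 13/60
  d_1[R] = 4/5*1/12 + 0*1/4 + 1/5*1/12 + 0*1/6 = 1/12
  d_1[S] = 4/5*1/2 + 0*1/6 + 1/5*1/12 + 0*1/12 = 5/12
d_1 = (P=17/60, Q=13/60, R=1/12, S=5/12)
  d_2[P] = 17/60*1/4 + 13/60*1/4 + 1/12*5/12 + 5/12*1/3 = 43/144
  d_2[Q] = 17/60*1/6 + 13/60*1/3 + 1/12*5/12 + 5/12*5/12 = 59/180
  d_2[R] = 17/60*1/12 + 13/60*1/4 + 1/12*1/12 + 5/12*1/6 = 37/240
  d_2[S] = 17/60*1/2 + 13/60*1/6 + 1/12*1/12 + 5/12*1/12 = 79/360
d_2 = (P=43/144, Q=59/180, R=37/240, S=79/360)

Answer: 43/144 59/180 37/240 79/360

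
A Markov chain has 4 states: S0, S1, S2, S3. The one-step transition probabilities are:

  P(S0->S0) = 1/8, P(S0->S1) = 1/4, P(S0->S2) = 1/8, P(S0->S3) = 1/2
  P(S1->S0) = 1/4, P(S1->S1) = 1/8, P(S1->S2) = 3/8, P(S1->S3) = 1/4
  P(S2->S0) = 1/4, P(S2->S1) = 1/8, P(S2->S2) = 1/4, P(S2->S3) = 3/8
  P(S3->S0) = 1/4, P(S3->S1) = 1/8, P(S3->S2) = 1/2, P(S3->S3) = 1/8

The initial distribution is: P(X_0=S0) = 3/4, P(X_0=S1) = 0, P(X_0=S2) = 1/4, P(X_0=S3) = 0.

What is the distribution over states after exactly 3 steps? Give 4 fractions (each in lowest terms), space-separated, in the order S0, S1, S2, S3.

Propagating the distribution step by step (d_{t+1} = d_t * P):
d_0 = (S0=3/4, S1=0, S2=1/4, S3=0)
  d_1[S0] = 3/4*1/8 + 0*1/4 + 1/4*1/4 + 0*1/4 = 5/32
  d_1[S1] = 3/4*1/4 + 0*1/8 + 1/4*1/8 + 0*1/8 = 7/32
  d_1[S2] = 3/4*1/8 + 0*3/8 + 1/4*1/4 + 0*1/2 = 5/32
  d_1[S3] = 3/4*1/2 + 0*1/4 + 1/4*3/8 + 0*1/8 = 15/32
d_1 = (S0=5/32, S1=7/32, S2=5/32, S3=15/32)
  d_2[S0] = 5/32*1/8 + 7/32*1/4 + 5/32*1/4 + 15/32*1/4 = 59/256
  d_2[S1] = 5/32*1/4 + 7/32*1/8 + 5/32*1/8 + 15/32*1/8 = 37/256
  d_2[S2] = 5/32*1/8 + 7/32*3/8 + 5/32*1/4 + 15/32*1/2 = 3/8
  d_2[S3] = 5/32*1/2 + 7/32*1/4 + 5/32*3/8 + 15/32*1/8 = 1/4
d_2 = (S0=59/256, S1=37/256, S2=3/8, S3=1/4)
  d_3[S0] = 59/256*1/8 + 37/256*1/4 + 3/8*1/4 + 1/4*1/4 = 453/2048
  d_3[S1] = 59/256*1/4 + 37/256*1/8 + 3/8*1/8 + 1/4*1/8 = 315/2048
  d_3[S2] = 59/256*1/8 + 37/256*3/8 + 3/8*1/4 + 1/4*1/2 = 309/1024
  d_3[S3] = 59/256*1/2 + 37/256*1/4 + 3/8*3/8 + 1/4*1/8 = 331/1024
d_3 = (S0=453/2048, S1=315/2048, S2=309/1024, S3=331/1024)

Answer: 453/2048 315/2048 309/1024 331/1024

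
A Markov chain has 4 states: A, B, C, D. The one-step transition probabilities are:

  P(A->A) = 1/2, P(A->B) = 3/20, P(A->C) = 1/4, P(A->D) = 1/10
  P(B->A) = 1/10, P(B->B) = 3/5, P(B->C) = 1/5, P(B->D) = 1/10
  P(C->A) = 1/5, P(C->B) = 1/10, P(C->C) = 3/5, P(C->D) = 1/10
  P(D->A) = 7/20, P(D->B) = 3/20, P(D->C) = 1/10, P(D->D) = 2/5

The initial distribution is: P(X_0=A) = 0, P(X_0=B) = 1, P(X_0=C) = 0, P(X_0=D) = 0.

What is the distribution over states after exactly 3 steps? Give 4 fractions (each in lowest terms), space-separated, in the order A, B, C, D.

Answer: 117/500 1283/4000 49/160 139/1000

Derivation:
Propagating the distribution step by step (d_{t+1} = d_t * P):
d_0 = (A=0, B=1, C=0, D=0)
  d_1[A] = 0*1/2 + 1*1/10 + 0*1/5 + 0*7/20 = 1/10
  d_1[B] = 0*3/20 + 1*3/5 + 0*1/10 + 0*3/20 = 3/5
  d_1[C] = 0*1/4 + 1*1/5 + 0*3/5 + 0*1/10 = 1/5
  d_1[D] = 0*1/10 + 1*1/10 + 0*1/10 + 0*2/5 = 1/10
d_1 = (A=1/10, B=3/5, C=1/5, D=1/10)
  d_2[A] = 1/10*1/2 + 3/5*1/10 + 1/5*1/5 + 1/10*7/20 = 37/200
  d_2[B] = 1/10*3/20 + 3/5*3/5 + 1/5*1/10 + 1/10*3/20 = 41/100
  d_2[C] = 1/10*1/4 + 3/5*1/5 + 1/5*3/5 + 1/10*1/10 = 11/40
  d_2[D] = 1/10*1/10 + 3/5*1/10 + 1/5*1/10 + 1/10*2/5 = 13/100
d_2 = (A=37/200, B=41/100, C=11/40, D=13/100)
  d_3[A] = 37/200*1/2 + 41/100*1/10 + 11/40*1/5 + 13/100*7/20 = 117/500
  d_3[B] = 37/200*3/20 + 41/100*3/5 + 11/40*1/10 + 13/100*3/20 = 1283/4000
  d_3[C] = 37/200*1/4 + 41/100*1/5 + 11/40*3/5 + 13/100*1/10 = 49/160
  d_3[D] = 37/200*1/10 + 41/100*1/10 + 11/40*1/10 + 13/100*2/5 = 139/1000
d_3 = (A=117/500, B=1283/4000, C=49/160, D=139/1000)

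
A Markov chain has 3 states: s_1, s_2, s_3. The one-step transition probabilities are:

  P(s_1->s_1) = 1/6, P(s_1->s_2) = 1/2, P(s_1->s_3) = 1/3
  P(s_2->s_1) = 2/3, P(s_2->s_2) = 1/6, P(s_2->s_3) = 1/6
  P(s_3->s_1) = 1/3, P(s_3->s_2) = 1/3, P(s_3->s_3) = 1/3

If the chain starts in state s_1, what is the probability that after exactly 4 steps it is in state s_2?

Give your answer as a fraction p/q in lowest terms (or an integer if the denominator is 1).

Computing P^4 by repeated multiplication:
P^1 =
  s_1: [1/6, 1/2, 1/3]
  s_2: [2/3, 1/6, 1/6]
  s_3: [1/3, 1/3, 1/3]
P^2 =
  s_1: [17/36, 5/18, 1/4]
  s_2: [5/18, 5/12, 11/36]
  s_3: [7/18, 1/3, 5/18]
P^3 =
  s_1: [25/72, 79/216, 31/108]
  s_2: [23/54, 67/216, 19/72]
  s_3: [41/108, 37/108, 5/18]
P^4 =
  s_1: [515/1296, 107/324, 353/1296]
  s_2: [79/216, 457/1296, 365/1296]
  s_3: [83/216, 55/162, 179/648]

(P^4)[s_1 -> s_2] = 107/324

Answer: 107/324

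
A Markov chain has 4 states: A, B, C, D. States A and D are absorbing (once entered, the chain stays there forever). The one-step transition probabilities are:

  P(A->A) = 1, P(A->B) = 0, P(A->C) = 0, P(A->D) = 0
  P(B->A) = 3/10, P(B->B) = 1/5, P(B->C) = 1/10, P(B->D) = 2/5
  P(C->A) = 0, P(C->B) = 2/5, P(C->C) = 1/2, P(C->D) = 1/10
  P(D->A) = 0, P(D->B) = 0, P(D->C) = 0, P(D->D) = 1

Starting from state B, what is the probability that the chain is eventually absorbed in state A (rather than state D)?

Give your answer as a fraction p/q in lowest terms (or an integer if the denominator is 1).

Let a_i = P(absorbed in A | start in state i).
Boundary conditions: a_A = 1, a_D = 0.
For each transient state i, a_i = sum_j P(i->j) * a_j:
  a_B = 3/10*a_A + 1/5*a_B + 1/10*a_C + 2/5*a_D
  a_C = 0*a_A + 2/5*a_B + 1/2*a_C + 1/10*a_D

Substituting a_A = 1 and a_D = 0, rearrange to (I - Q) a = r where r[i] = P(i -> A):
  [4/5, -1/10] . (a_B, a_C) = 3/10
  [-2/5, 1/2] . (a_B, a_C) = 0

Solving yields:
  a_B = 5/12
  a_C = 1/3

Starting state is B, so the absorption probability is a_B = 5/12.

Answer: 5/12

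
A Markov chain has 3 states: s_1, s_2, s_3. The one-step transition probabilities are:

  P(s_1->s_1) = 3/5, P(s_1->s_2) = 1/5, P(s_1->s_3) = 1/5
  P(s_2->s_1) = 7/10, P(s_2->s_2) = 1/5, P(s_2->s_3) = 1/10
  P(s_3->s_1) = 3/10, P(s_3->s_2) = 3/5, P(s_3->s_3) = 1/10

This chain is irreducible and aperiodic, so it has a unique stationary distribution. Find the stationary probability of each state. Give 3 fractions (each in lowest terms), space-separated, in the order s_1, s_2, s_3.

The stationary distribution satisfies pi = pi * P, i.e.:
  pi_s_1 = 3/5*pi_s_1 + 7/10*pi_s_2 + 3/10*pi_s_3
  pi_s_2 = 1/5*pi_s_1 + 1/5*pi_s_2 + 3/5*pi_s_3
  pi_s_3 = 1/5*pi_s_1 + 1/10*pi_s_2 + 1/10*pi_s_3
with normalization: pi_s_1 + pi_s_2 + pi_s_3 = 1.

Using the first 2 balance equations plus normalization, the linear system A*pi = b is:
  [-2/5, 7/10, 3/10] . pi = 0
  [1/5, -4/5, 3/5] . pi = 0
  [1, 1, 1] . pi = 1

Solving yields:
  pi_s_1 = 11/19
  pi_s_2 = 5/19
  pi_s_3 = 3/19

Verification (pi * P):
  11/19*3/5 + 5/19*7/10 + 3/19*3/10 = 11/19 = pi_s_1  (ok)
  11/19*1/5 + 5/19*1/5 + 3/19*3/5 = 5/19 = pi_s_2  (ok)
  11/19*1/5 + 5/19*1/10 + 3/19*1/10 = 3/19 = pi_s_3  (ok)

Answer: 11/19 5/19 3/19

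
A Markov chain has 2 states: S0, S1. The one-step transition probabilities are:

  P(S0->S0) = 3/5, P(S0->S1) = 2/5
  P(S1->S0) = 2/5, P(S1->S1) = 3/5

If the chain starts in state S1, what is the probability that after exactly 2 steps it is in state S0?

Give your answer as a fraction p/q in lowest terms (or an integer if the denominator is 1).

Computing P^2 by repeated multiplication:
P^1 =
  S0: [3/5, 2/5]
  S1: [2/5, 3/5]
P^2 =
  S0: [13/25, 12/25]
  S1: [12/25, 13/25]

(P^2)[S1 -> S0] = 12/25

Answer: 12/25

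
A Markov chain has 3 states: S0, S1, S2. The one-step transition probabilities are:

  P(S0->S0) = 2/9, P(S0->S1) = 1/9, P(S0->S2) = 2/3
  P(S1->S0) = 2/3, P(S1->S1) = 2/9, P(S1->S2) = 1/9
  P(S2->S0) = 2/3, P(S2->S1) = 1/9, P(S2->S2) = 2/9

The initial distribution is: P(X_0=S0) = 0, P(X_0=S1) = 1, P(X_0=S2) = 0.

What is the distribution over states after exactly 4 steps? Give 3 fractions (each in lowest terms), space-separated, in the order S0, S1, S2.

Answer: 970/2187 821/6561 2830/6561

Derivation:
Propagating the distribution step by step (d_{t+1} = d_t * P):
d_0 = (S0=0, S1=1, S2=0)
  d_1[S0] = 0*2/9 + 1*2/3 + 0*2/3 = 2/3
  d_1[S1] = 0*1/9 + 1*2/9 + 0*1/9 = 2/9
  d_1[S2] = 0*2/3 + 1*1/9 + 0*2/9 = 1/9
d_1 = (S0=2/3, S1=2/9, S2=1/9)
  d_2[S0] = 2/3*2/9 + 2/9*2/3 + 1/9*2/3 = 10/27
  d_2[S1] = 2/3*1/9 + 2/9*2/9 + 1/9*1/9 = 11/81
  d_2[S2] = 2/3*2/3 + 2/9*1/9 + 1/9*2/9 = 40/81
d_2 = (S0=10/27, S1=11/81, S2=40/81)
  d_3[S0] = 10/27*2/9 + 11/81*2/3 + 40/81*2/3 = 122/243
  d_3[S1] = 10/27*1/9 + 11/81*2/9 + 40/81*1/9 = 92/729
  d_3[S2] = 10/27*2/3 + 11/81*1/9 + 40/81*2/9 = 271/729
d_3 = (S0=122/243, S1=92/729, S2=271/729)
  d_4[S0] = 122/243*2/9 + 92/729*2/3 + 271/729*2/3 = 970/2187
  d_4[S1] = 122/243*1/9 + 92/729*2/9 + 271/729*1/9 = 821/6561
  d_4[S2] = 122/243*2/3 + 92/729*1/9 + 271/729*2/9 = 2830/6561
d_4 = (S0=970/2187, S1=821/6561, S2=2830/6561)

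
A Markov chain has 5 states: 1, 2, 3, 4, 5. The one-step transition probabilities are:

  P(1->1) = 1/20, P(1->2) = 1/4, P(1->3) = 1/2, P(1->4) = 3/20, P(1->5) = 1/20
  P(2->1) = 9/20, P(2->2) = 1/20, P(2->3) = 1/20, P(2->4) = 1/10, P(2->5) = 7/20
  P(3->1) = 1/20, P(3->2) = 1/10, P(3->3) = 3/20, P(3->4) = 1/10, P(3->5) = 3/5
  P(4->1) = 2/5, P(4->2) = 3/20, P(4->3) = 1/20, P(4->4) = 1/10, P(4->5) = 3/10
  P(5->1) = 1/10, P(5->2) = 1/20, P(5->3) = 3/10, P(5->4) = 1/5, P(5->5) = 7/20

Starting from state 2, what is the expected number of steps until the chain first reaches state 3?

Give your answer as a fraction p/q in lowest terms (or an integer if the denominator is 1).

Answer: 208340/47769

Derivation:
Let h_i = expected steps to first reach 3 from state i.
Boundary: h_3 = 0.
First-step equations for the other states:
  h_1 = 1 + 1/20*h_1 + 1/4*h_2 + 1/2*h_3 + 3/20*h_4 + 1/20*h_5
  h_2 = 1 + 9/20*h_1 + 1/20*h_2 + 1/20*h_3 + 1/10*h_4 + 7/20*h_5
  h_4 = 1 + 2/5*h_1 + 3/20*h_2 + 1/20*h_3 + 1/10*h_4 + 3/10*h_5
  h_5 = 1 + 1/10*h_1 + 1/20*h_2 + 3/10*h_3 + 1/5*h_4 + 7/20*h_5

Substituting h_3 = 0 and rearranging gives the linear system (I - Q) h = 1:
  [19/20, -1/4, -3/20, -1/20] . (h_1, h_2, h_4, h_5) = 1
  [-9/20, 19/20, -1/10, -7/20] . (h_1, h_2, h_4, h_5) = 1
  [-2/5, -3/20, 9/10, -3/10] . (h_1, h_2, h_4, h_5) = 1
  [-1/10, -1/20, -1/5, 13/20] . (h_1, h_2, h_4, h_5) = 1

Solving yields:
  h_1 = 49360/15923
  h_2 = 208340/47769
  h_4 = 70960/15923
  h_5 = 177800/47769

Starting state is 2, so the expected hitting time is h_2 = 208340/47769.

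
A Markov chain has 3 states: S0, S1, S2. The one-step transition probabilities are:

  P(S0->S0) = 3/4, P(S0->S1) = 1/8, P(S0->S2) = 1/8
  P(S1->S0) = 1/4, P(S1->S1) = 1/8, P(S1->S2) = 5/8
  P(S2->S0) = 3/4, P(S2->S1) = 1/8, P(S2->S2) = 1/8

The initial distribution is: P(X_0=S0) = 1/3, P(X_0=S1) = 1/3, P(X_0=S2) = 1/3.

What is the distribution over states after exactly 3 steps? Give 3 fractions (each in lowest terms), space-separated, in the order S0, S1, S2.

Propagating the distribution step by step (d_{t+1} = d_t * P):
d_0 = (S0=1/3, S1=1/3, S2=1/3)
  d_1[S0] = 1/3*3/4 + 1/3*1/4 + 1/3*3/4 = 7/12
  d_1[S1] = 1/3*1/8 + 1/3*1/8 + 1/3*1/8 = 1/8
  d_1[S2] = 1/3*1/8 + 1/3*5/8 + 1/3*1/8 = 7/24
d_1 = (S0=7/12, S1=1/8, S2=7/24)
  d_2[S0] = 7/12*3/4 + 1/8*1/4 + 7/24*3/4 = 11/16
  d_2[S1] = 7/12*1/8 + 1/8*1/8 + 7/24*1/8 = 1/8
  d_2[S2] = 7/12*1/8 + 1/8*5/8 + 7/24*1/8 = 3/16
d_2 = (S0=11/16, S1=1/8, S2=3/16)
  d_3[S0] = 11/16*3/4 + 1/8*1/4 + 3/16*3/4 = 11/16
  d_3[S1] = 11/16*1/8 + 1/8*1/8 + 3/16*1/8 = 1/8
  d_3[S2] = 11/16*1/8 + 1/8*5/8 + 3/16*1/8 = 3/16
d_3 = (S0=11/16, S1=1/8, S2=3/16)

Answer: 11/16 1/8 3/16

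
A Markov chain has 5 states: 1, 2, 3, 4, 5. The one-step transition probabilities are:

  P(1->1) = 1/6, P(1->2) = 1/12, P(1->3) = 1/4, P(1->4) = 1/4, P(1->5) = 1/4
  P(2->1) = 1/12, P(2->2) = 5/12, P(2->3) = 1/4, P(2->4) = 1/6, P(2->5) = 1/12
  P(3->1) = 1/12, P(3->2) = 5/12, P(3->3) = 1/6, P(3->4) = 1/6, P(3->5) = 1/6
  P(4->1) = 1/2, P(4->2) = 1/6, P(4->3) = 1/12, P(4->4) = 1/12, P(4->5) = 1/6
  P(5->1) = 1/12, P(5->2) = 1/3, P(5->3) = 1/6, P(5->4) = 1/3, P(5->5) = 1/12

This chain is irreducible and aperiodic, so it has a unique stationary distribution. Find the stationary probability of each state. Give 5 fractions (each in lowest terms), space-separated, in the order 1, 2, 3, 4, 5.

The stationary distribution satisfies pi = pi * P, i.e.:
  pi_1 = 1/6*pi_1 + 1/12*pi_2 + 1/12*pi_3 + 1/2*pi_4 + 1/12*pi_5
  pi_2 = 1/12*pi_1 + 5/12*pi_2 + 5/12*pi_3 + 1/6*pi_4 + 1/3*pi_5
  pi_3 = 1/4*pi_1 + 1/4*pi_2 + 1/6*pi_3 + 1/12*pi_4 + 1/6*pi_5
  pi_4 = 1/4*pi_1 + 1/6*pi_2 + 1/6*pi_3 + 1/12*pi_4 + 1/3*pi_5
  pi_5 = 1/4*pi_1 + 1/12*pi_2 + 1/6*pi_3 + 1/6*pi_4 + 1/12*pi_5
with normalization: pi_1 + pi_2 + pi_3 + pi_4 + pi_5 = 1.

Using the first 4 balance equations plus normalization, the linear system A*pi = b is:
  [-5/6, 1/12, 1/12, 1/2, 1/12] . pi = 0
  [1/12, -7/12, 5/12, 1/6, 1/3] . pi = 0
  [1/4, 1/4, -5/6, 1/12, 1/6] . pi = 0
  [1/4, 1/6, 1/6, -11/12, 1/3] . pi = 0
  [1, 1, 1, 1, 1] . pi = 1

Solving yields:
  pi_1 = 3749/21164
  pi_2 = 3155/10582
  pi_3 = 4031/21164
  pi_4 = 365/1924
  pi_5 = 3059/21164

Verification (pi * P):
  3749/21164*1/6 + 3155/10582*1/12 + 4031/21164*1/12 + 365/1924*1/2 + 3059/21164*1/12 = 3749/21164 = pi_1  (ok)
  3749/21164*1/12 + 3155/10582*5/12 + 4031/21164*5/12 + 365/1924*1/6 + 3059/21164*1/3 = 3155/10582 = pi_2  (ok)
  3749/21164*1/4 + 3155/10582*1/4 + 4031/21164*1/6 + 365/1924*1/12 + 3059/21164*1/6 = 4031/21164 = pi_3  (ok)
  3749/21164*1/4 + 3155/10582*1/6 + 4031/21164*1/6 + 365/1924*1/12 + 3059/21164*1/3 = 365/1924 = pi_4  (ok)
  3749/21164*1/4 + 3155/10582*1/12 + 4031/21164*1/6 + 365/1924*1/6 + 3059/21164*1/12 = 3059/21164 = pi_5  (ok)

Answer: 3749/21164 3155/10582 4031/21164 365/1924 3059/21164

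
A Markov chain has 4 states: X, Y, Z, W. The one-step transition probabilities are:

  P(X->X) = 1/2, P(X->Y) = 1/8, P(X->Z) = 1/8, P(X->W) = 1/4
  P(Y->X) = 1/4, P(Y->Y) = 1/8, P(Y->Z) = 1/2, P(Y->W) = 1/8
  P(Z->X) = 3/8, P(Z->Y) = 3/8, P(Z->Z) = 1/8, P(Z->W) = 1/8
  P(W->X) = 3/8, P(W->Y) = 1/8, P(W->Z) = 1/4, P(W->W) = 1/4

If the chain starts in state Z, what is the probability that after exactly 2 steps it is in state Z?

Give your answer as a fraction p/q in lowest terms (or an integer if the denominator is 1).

Computing P^2 by repeated multiplication:
P^1 =
  X: [1/2, 1/8, 1/8, 1/4]
  Y: [1/4, 1/8, 1/2, 1/8]
  Z: [3/8, 3/8, 1/8, 1/8]
  W: [3/8, 1/8, 1/4, 1/4]
P^2 =
  X: [27/64, 5/32, 13/64, 7/32]
  Y: [25/64, 1/4, 3/16, 11/64]
  Z: [3/8, 5/32, 9/32, 3/16]
  W: [13/32, 3/16, 13/64, 13/64]

(P^2)[Z -> Z] = 9/32

Answer: 9/32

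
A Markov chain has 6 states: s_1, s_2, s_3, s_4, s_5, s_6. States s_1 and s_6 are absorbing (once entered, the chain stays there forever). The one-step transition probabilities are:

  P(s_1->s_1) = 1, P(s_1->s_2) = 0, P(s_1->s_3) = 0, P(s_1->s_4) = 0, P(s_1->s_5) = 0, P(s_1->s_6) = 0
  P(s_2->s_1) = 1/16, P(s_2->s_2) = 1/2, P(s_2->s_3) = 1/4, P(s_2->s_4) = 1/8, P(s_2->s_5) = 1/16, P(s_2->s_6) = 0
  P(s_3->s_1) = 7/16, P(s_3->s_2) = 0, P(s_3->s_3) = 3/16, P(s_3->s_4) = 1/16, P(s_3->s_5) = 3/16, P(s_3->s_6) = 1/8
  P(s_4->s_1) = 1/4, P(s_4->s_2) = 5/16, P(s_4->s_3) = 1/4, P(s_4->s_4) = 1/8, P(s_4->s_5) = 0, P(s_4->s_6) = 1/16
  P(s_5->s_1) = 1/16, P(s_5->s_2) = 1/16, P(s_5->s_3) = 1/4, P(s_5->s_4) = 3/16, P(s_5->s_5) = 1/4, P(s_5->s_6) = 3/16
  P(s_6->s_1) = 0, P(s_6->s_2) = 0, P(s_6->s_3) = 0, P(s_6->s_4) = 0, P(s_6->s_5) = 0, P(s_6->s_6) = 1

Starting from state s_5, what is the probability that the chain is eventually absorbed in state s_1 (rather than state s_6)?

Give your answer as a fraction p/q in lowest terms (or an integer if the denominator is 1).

Answer: 7559/13011

Derivation:
Let a_i = P(absorbed in s_1 | start in state i).
Boundary conditions: a_s_1 = 1, a_s_6 = 0.
For each transient state i, a_i = sum_j P(i->j) * a_j:
  a_s_2 = 1/16*a_s_1 + 1/2*a_s_2 + 1/4*a_s_3 + 1/8*a_s_4 + 1/16*a_s_5 + 0*a_s_6
  a_s_3 = 7/16*a_s_1 + 0*a_s_2 + 3/16*a_s_3 + 1/16*a_s_4 + 3/16*a_s_5 + 1/8*a_s_6
  a_s_4 = 1/4*a_s_1 + 5/16*a_s_2 + 1/4*a_s_3 + 1/8*a_s_4 + 0*a_s_5 + 1/16*a_s_6
  a_s_5 = 1/16*a_s_1 + 1/16*a_s_2 + 1/4*a_s_3 + 3/16*a_s_4 + 1/4*a_s_5 + 3/16*a_s_6

Substituting a_s_1 = 1 and a_s_6 = 0, rearrange to (I - Q) a = r where r[i] = P(i -> s_1):
  [1/2, -1/4, -1/8, -1/16] . (a_s_2, a_s_3, a_s_4, a_s_5) = 1/16
  [0, 13/16, -1/16, -3/16] . (a_s_2, a_s_3, a_s_4, a_s_5) = 7/16
  [-5/16, -1/4, 7/8, 0] . (a_s_2, a_s_3, a_s_4, a_s_5) = 1/4
  [-1/16, -1/4, -3/16, 3/4] . (a_s_2, a_s_3, a_s_4, a_s_5) = 1/16

Solving yields:
  a_s_2 = 9814/13011
  a_s_3 = 9515/13011
  a_s_4 = 9941/13011
  a_s_5 = 7559/13011

Starting state is s_5, so the absorption probability is a_s_5 = 7559/13011.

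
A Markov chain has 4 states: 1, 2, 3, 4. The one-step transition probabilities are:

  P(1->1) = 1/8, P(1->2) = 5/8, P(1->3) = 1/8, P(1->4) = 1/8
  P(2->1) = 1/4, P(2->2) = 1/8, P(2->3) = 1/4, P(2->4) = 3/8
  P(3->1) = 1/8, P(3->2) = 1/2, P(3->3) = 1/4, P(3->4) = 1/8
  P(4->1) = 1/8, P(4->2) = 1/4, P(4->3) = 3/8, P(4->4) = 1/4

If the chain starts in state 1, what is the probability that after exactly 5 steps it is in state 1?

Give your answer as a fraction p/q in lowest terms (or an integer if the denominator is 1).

Computing P^5 by repeated multiplication:
P^1 =
  1: [1/8, 5/8, 1/8, 1/8]
  2: [1/4, 1/8, 1/4, 3/8]
  3: [1/8, 1/2, 1/4, 1/8]
  4: [1/8, 1/4, 3/8, 1/4]
P^2 =
  1: [13/64, 1/4, 1/4, 19/64]
  2: [9/64, 25/64, 17/64, 13/64]
  3: [3/16, 19/64, 1/4, 17/64]
  4: [5/32, 23/64, 17/64, 7/32]
P^3 =
  1: [5/32, 183/512, 67/256, 115/512]
  2: [89/512, 41/128, 33/128, 127/512]
  3: [83/512, 177/512, 133/512, 119/512]
  4: [87/512, 169/512, 33/128, 31/128]
P^4 =
  1: [695/4096, 1349/4096, 1059/4096, 993/4096]
  2: [169/1024, 1391/4096, 531/2048, 967/4096]
  3: [689/4096, 681/2048, 265/1024, 985/4096]
  4: [681/4096, 345/1024, 1061/4096, 487/2048]
P^5 =
  1: [5445/32768, 5523/16384, 4245/16384, 7787/32768]
  2: [5487/32768, 10953/32768, 8483/32768, 7845/32768]
  3: [2729/16384, 11017/32768, 1061/4096, 7805/32768]
  4: [1369/8192, 10977/32768, 8485/32768, 3915/16384]

(P^5)[1 -> 1] = 5445/32768

Answer: 5445/32768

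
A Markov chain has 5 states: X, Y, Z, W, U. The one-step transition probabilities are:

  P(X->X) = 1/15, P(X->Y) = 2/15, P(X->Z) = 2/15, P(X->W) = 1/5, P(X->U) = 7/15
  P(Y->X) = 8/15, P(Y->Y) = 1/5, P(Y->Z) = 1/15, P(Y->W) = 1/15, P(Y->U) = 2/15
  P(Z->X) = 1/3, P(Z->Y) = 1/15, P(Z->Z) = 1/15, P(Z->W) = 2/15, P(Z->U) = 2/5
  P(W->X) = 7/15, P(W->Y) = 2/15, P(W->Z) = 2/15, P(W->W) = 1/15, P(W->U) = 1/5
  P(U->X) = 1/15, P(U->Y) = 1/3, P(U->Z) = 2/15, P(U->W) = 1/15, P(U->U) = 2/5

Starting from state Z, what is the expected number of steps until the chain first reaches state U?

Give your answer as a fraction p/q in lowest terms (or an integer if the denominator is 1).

Let h_i = expected steps to first reach U from state i.
Boundary: h_U = 0.
First-step equations for the other states:
  h_X = 1 + 1/15*h_X + 2/15*h_Y + 2/15*h_Z + 1/5*h_W + 7/15*h_U
  h_Y = 1 + 8/15*h_X + 1/5*h_Y + 1/15*h_Z + 1/15*h_W + 2/15*h_U
  h_Z = 1 + 1/3*h_X + 1/15*h_Y + 1/15*h_Z + 2/15*h_W + 2/5*h_U
  h_W = 1 + 7/15*h_X + 2/15*h_Y + 2/15*h_Z + 1/15*h_W + 1/5*h_U

Substituting h_U = 0 and rearranging gives the linear system (I - Q) h = 1:
  [14/15, -2/15, -2/15, -1/5] . (h_X, h_Y, h_Z, h_W) = 1
  [-8/15, 4/5, -1/15, -1/15] . (h_X, h_Y, h_Z, h_W) = 1
  [-1/3, -1/15, 14/15, -2/15] . (h_X, h_Y, h_Z, h_W) = 1
  [-7/15, -2/15, -2/15, 14/15] . (h_X, h_Y, h_Z, h_W) = 1

Solving yields:
  h_X = 18955/7071
  h_Y = 8350/2357
  h_Z = 19480/7071
  h_W = 7805/2357

Starting state is Z, so the expected hitting time is h_Z = 19480/7071.

Answer: 19480/7071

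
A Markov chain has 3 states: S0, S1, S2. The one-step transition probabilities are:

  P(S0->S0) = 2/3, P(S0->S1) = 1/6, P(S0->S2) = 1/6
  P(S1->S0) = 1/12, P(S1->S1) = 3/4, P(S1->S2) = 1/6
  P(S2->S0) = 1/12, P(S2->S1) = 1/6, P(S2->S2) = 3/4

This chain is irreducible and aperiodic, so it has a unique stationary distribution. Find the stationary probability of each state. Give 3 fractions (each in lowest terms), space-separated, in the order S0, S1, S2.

Answer: 1/5 2/5 2/5

Derivation:
The stationary distribution satisfies pi = pi * P, i.e.:
  pi_S0 = 2/3*pi_S0 + 1/12*pi_S1 + 1/12*pi_S2
  pi_S1 = 1/6*pi_S0 + 3/4*pi_S1 + 1/6*pi_S2
  pi_S2 = 1/6*pi_S0 + 1/6*pi_S1 + 3/4*pi_S2
with normalization: pi_S0 + pi_S1 + pi_S2 = 1.

Using the first 2 balance equations plus normalization, the linear system A*pi = b is:
  [-1/3, 1/12, 1/12] . pi = 0
  [1/6, -1/4, 1/6] . pi = 0
  [1, 1, 1] . pi = 1

Solving yields:
  pi_S0 = 1/5
  pi_S1 = 2/5
  pi_S2 = 2/5

Verification (pi * P):
  1/5*2/3 + 2/5*1/12 + 2/5*1/12 = 1/5 = pi_S0  (ok)
  1/5*1/6 + 2/5*3/4 + 2/5*1/6 = 2/5 = pi_S1  (ok)
  1/5*1/6 + 2/5*1/6 + 2/5*3/4 = 2/5 = pi_S2  (ok)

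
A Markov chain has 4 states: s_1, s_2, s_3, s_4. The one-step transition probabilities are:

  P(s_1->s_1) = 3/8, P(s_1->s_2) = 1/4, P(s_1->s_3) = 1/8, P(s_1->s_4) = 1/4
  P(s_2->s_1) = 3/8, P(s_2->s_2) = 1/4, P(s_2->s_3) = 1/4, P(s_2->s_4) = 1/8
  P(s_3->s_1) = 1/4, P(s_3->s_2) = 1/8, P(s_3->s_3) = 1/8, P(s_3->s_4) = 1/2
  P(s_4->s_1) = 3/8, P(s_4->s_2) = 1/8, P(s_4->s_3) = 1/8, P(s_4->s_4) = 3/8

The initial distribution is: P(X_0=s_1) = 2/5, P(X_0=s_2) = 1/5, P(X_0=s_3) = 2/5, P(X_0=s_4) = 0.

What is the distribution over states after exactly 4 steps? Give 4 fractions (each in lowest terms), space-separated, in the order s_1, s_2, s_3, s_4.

Propagating the distribution step by step (d_{t+1} = d_t * P):
d_0 = (s_1=2/5, s_2=1/5, s_3=2/5, s_4=0)
  d_1[s_1] = 2/5*3/8 + 1/5*3/8 + 2/5*1/4 + 0*3/8 = 13/40
  d_1[s_2] = 2/5*1/4 + 1/5*1/4 + 2/5*1/8 + 0*1/8 = 1/5
  d_1[s_3] = 2/5*1/8 + 1/5*1/4 + 2/5*1/8 + 0*1/8 = 3/20
  d_1[s_4] = 2/5*1/4 + 1/5*1/8 + 2/5*1/2 + 0*3/8 = 13/40
d_1 = (s_1=13/40, s_2=1/5, s_3=3/20, s_4=13/40)
  d_2[s_1] = 13/40*3/8 + 1/5*3/8 + 3/20*1/4 + 13/40*3/8 = 57/160
  d_2[s_2] = 13/40*1/4 + 1/5*1/4 + 3/20*1/8 + 13/40*1/8 = 61/320
  d_2[s_3] = 13/40*1/8 + 1/5*1/4 + 3/20*1/8 + 13/40*1/8 = 3/20
  d_2[s_4] = 13/40*1/4 + 1/5*1/8 + 3/20*1/2 + 13/40*3/8 = 97/320
d_2 = (s_1=57/160, s_2=61/320, s_3=3/20, s_4=97/320)
  d_3[s_1] = 57/160*3/8 + 61/320*3/8 + 3/20*1/4 + 97/320*3/8 = 57/160
  d_3[s_2] = 57/160*1/4 + 61/320*1/4 + 3/20*1/8 + 97/320*1/8 = 99/512
  d_3[s_3] = 57/160*1/8 + 61/320*1/4 + 3/20*1/8 + 97/320*1/8 = 381/2560
  d_3[s_4] = 57/160*1/4 + 61/320*1/8 + 3/20*1/2 + 97/320*3/8 = 193/640
d_3 = (s_1=57/160, s_2=99/512, s_3=381/2560, s_4=193/640)
  d_4[s_1] = 57/160*3/8 + 99/512*3/8 + 381/2560*1/4 + 193/640*3/8 = 7299/20480
  d_4[s_2] = 57/160*1/4 + 99/512*1/4 + 381/2560*1/8 + 193/640*1/8 = 3967/20480
  d_4[s_3] = 57/160*1/8 + 99/512*1/4 + 381/2560*1/8 + 193/640*1/8 = 611/4096
  d_4[s_4] = 57/160*1/4 + 99/512*1/8 + 381/2560*1/2 + 193/640*3/8 = 6159/20480
d_4 = (s_1=7299/20480, s_2=3967/20480, s_3=611/4096, s_4=6159/20480)

Answer: 7299/20480 3967/20480 611/4096 6159/20480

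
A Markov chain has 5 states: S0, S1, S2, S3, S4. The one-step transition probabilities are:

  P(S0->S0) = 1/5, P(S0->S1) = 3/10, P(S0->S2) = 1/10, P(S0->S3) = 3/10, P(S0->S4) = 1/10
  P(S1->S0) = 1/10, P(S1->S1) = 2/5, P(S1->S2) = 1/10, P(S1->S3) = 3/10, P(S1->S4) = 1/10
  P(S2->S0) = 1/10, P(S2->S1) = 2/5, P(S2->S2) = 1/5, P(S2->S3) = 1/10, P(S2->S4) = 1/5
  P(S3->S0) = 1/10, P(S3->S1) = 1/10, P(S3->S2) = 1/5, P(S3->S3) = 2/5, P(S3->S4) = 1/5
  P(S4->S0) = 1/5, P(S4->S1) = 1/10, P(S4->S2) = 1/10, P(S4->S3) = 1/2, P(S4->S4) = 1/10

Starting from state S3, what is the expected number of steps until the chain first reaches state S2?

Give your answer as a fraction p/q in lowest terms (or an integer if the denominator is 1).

Let h_i = expected steps to first reach S2 from state i.
Boundary: h_S2 = 0.
First-step equations for the other states:
  h_S0 = 1 + 1/5*h_S0 + 3/10*h_S1 + 1/10*h_S2 + 3/10*h_S3 + 1/10*h_S4
  h_S1 = 1 + 1/10*h_S0 + 2/5*h_S1 + 1/10*h_S2 + 3/10*h_S3 + 1/10*h_S4
  h_S3 = 1 + 1/10*h_S0 + 1/10*h_S1 + 1/5*h_S2 + 2/5*h_S3 + 1/5*h_S4
  h_S4 = 1 + 1/5*h_S0 + 1/10*h_S1 + 1/10*h_S2 + 1/2*h_S3 + 1/10*h_S4

Substituting h_S2 = 0 and rearranging gives the linear system (I - Q) h = 1:
  [4/5, -3/10, -3/10, -1/10] . (h_S0, h_S1, h_S3, h_S4) = 1
  [-1/10, 3/5, -3/10, -1/10] . (h_S0, h_S1, h_S3, h_S4) = 1
  [-1/10, -1/10, 3/5, -1/5] . (h_S0, h_S1, h_S3, h_S4) = 1
  [-1/5, -1/10, -1/2, 9/10] . (h_S0, h_S1, h_S3, h_S4) = 1

Solving yields:
  h_S0 = 22/3
  h_S1 = 22/3
  h_S3 = 13/2
  h_S4 = 43/6

Starting state is S3, so the expected hitting time is h_S3 = 13/2.

Answer: 13/2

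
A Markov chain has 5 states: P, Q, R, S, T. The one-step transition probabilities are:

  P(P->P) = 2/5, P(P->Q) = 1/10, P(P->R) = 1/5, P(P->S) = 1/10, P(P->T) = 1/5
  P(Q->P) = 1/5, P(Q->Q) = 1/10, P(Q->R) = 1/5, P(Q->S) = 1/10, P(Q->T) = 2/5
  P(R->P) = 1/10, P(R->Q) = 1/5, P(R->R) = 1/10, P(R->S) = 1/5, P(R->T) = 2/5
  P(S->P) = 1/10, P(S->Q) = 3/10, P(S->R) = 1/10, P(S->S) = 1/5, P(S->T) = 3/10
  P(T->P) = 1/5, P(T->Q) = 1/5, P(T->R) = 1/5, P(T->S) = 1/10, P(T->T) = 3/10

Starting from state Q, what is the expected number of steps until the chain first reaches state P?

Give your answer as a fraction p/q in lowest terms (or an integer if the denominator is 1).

Answer: 100/17

Derivation:
Let h_i = expected steps to first reach P from state i.
Boundary: h_P = 0.
First-step equations for the other states:
  h_Q = 1 + 1/5*h_P + 1/10*h_Q + 1/5*h_R + 1/10*h_S + 2/5*h_T
  h_R = 1 + 1/10*h_P + 1/5*h_Q + 1/10*h_R + 1/5*h_S + 2/5*h_T
  h_S = 1 + 1/10*h_P + 3/10*h_Q + 1/10*h_R + 1/5*h_S + 3/10*h_T
  h_T = 1 + 1/5*h_P + 1/5*h_Q + 1/5*h_R + 1/10*h_S + 3/10*h_T

Substituting h_P = 0 and rearranging gives the linear system (I - Q) h = 1:
  [9/10, -1/5, -1/10, -2/5] . (h_Q, h_R, h_S, h_T) = 1
  [-1/5, 9/10, -1/5, -2/5] . (h_Q, h_R, h_S, h_T) = 1
  [-3/10, -1/10, 4/5, -3/10] . (h_Q, h_R, h_S, h_T) = 1
  [-1/5, -1/5, -1/10, 7/10] . (h_Q, h_R, h_S, h_T) = 1

Solving yields:
  h_Q = 100/17
  h_R = 110/17
  h_S = 110/17
  h_T = 100/17

Starting state is Q, so the expected hitting time is h_Q = 100/17.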